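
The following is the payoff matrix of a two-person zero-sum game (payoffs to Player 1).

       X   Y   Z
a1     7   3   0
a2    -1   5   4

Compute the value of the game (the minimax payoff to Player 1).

7/3

Row minima: a1 → 0, a2 → -1; maximin = 0.
Column maxima: X → 7, Y → 5, Z → 4; minimax = 4.
0 ≠ 4, so there is no saddle point; optimal play is mixed.
Y is strictly dominated by Z (it gives Player 1 strictly more in every row), so Player 2 never plays it.
On the remaining 2×2 (a1, a2 vs X, Z):
Let Player 1 play a1 with probability p. Expected payoff against X: 7p + (-1)(1−p) = 8p − 1; against Z: 0p + 4(1−p) = −4p + 4.
Setting these equal: 8p − 1 = −4p + 4 ⇒ 12p = 5 ⇒ p = 5/12, and the value is (8)·(5/12) − 1 = 7/3.
For Player 2: with q = P(X), equating a1's and a2's payoffs gives 7q = −5q + 4 ⇒ q = 1/3.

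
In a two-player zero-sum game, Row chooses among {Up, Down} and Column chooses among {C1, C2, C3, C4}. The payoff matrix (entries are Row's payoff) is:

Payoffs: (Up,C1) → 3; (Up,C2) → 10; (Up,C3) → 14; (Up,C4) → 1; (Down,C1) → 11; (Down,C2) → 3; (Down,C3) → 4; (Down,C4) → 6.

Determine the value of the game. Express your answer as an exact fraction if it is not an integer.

19/4

Row minima: Up → 1, Down → 3; maximin = 3.
Column maxima: C1 → 11, C2 → 10, C3 → 14, C4 → 6; minimax = 6.
3 ≠ 6, so there is no saddle point; optimal play is mixed.
C1 is strictly dominated by C4 (it gives Row strictly more in every row), so Column never plays it.
C3 is strictly dominated by C2 (it gives Row strictly more in every row), so Column never plays it.
On the remaining 2×2 (Up, Down vs C2, C4):
Let Row play Up with probability p. Expected payoff against C2: 10p + 3(1−p) = 7p + 3; against C4: 1p + 6(1−p) = −5p + 6.
Setting these equal: 7p + 3 = −5p + 6 ⇒ 12p = 3 ⇒ p = 1/4, and the value is (7)·(1/4) + 3 = 19/4.
For Column: with q = P(C2), equating Up's and Down's payoffs gives 9q + 1 = −3q + 6 ⇒ q = 5/12.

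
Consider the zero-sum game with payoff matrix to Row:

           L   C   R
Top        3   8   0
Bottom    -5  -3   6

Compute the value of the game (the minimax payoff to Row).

Row minima: Top → 0, Bottom → -5; maximin = 0.
Column maxima: L → 3, C → 8, R → 6; minimax = 3.
0 ≠ 3, so there is no saddle point; optimal play is mixed.
C is strictly dominated by L (it gives Row strictly more in every row), so Column never plays it.
On the remaining 2×2 (Top, Bottom vs L, R):
Let Row play Top with probability p. Expected payoff against L: 3p + (-5)(1−p) = 8p − 5; against R: 0p + 6(1−p) = −6p + 6.
Setting these equal: 8p − 5 = −6p + 6 ⇒ 14p = 11 ⇒ p = 11/14, and the value is (8)·(11/14) − 5 = 9/7.
For Column: with q = P(L), equating Top's and Bottom's payoffs gives 3q = −11q + 6 ⇒ q = 3/7.

9/7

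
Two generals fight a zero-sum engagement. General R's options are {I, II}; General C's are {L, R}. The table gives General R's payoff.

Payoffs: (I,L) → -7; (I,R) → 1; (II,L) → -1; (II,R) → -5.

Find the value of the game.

-3

Row minima: I → -7, II → -5; maximin = -5.
Column maxima: L → -1, R → 1; minimax = -1.
-5 ≠ -1, so there is no saddle point; optimal play is mixed.
Let General R play I with probability p. Expected payoff against L: (-7)p + (-1)(1−p) = −6p − 1; against R: 1p + (-5)(1−p) = 6p − 5.
Setting these equal: −6p − 1 = 6p − 5 ⇒ −12p = -4 ⇒ p = 1/3, and the value is (-6)·(1/3) − 1 = -3.
For General C: with q = P(L), equating I's and II's payoffs gives −8q + 1 = 4q − 5 ⇒ q = 1/2.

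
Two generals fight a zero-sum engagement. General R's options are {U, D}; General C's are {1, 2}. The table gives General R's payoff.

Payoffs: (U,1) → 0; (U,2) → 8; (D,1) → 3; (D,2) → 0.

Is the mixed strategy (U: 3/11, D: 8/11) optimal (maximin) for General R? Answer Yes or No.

Against 1 this mix gives (3/11)·0 + (8/11)·3 = 24/11.
Against 2 this mix gives (3/11)·8 + (8/11)·0 = 24/11.
All of General C's active replies (1, 2) yield 24/11, and no column does worse for General R. The mix makes General C indifferent and guarantees 24/11, so it is optimal.

Yes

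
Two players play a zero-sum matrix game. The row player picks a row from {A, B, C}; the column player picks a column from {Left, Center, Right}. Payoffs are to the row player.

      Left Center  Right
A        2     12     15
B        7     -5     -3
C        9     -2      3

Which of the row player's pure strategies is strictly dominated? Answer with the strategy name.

B

C gives a strictly higher payoff than B against every column: 9 > 7, -2 > -5, 3 > -3.
So B is strictly dominated and the row player never plays it.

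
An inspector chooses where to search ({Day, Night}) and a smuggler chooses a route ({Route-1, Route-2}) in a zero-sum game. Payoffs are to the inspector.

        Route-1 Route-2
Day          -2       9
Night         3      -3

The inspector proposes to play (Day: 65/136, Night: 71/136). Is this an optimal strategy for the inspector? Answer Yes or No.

No

Against Route-1 this mix gives (65/136)·(-2) + (71/136)·3 = 83/136.
Against Route-2 this mix gives (65/136)·9 + (71/136)·(-3) = 93/34.
The smuggler will play Route-1, holding the inspector to 83/136. Shifting weight toward the row that does better against Route-1 would raise this floor (the equalizing mix achieves 21/17 against both Route-1 and Route-2), so the proposed strategy is not optimal.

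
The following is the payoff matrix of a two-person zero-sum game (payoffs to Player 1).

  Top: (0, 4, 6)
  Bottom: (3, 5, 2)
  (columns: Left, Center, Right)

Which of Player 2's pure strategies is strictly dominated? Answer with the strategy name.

Center

Left holds Player 1's payoff strictly below Center in every row: 0 < 4, 3 < 5.
So Center is strictly dominated for Player 2.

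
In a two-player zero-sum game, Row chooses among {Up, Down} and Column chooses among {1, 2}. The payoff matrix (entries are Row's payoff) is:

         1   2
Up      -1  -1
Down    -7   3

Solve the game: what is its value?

-1

Row minima: Up → -1, Down → -7; maximin = -1.
Column maxima: 1 → -1, 2 → 3; minimax = -1.
Since maximin = minimax = -1, there is a saddle point and the value is -1.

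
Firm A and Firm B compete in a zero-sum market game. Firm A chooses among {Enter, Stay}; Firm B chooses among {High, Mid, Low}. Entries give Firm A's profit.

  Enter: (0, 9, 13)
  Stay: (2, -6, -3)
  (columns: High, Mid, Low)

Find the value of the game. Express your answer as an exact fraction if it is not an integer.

18/17

Row minima: Enter → 0, Stay → -6; maximin = 0.
Column maxima: High → 2, Mid → 9, Low → 13; minimax = 2.
0 ≠ 2, so there is no saddle point; optimal play is mixed.
Low is strictly dominated by Mid (it gives Firm A strictly more in every row), so Firm B never plays it.
On the remaining 2×2 (Enter, Stay vs High, Mid):
Let Firm A play Enter with probability p. Expected payoff against High: 0p + 2(1−p) = −2p + 2; against Mid: 9p + (-6)(1−p) = 15p − 6.
Setting these equal: −2p + 2 = 15p − 6 ⇒ −17p = -8 ⇒ p = 8/17, and the value is (-2)·(8/17) + 2 = 18/17.
For Firm B: with q = P(High), equating Enter's and Stay's payoffs gives −9q + 9 = 8q − 6 ⇒ q = 15/17.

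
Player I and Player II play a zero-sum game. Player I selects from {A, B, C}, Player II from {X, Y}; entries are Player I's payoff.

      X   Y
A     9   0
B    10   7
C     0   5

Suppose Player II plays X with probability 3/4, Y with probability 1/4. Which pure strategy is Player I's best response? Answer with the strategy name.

B

Expected payoff of A: (3/4)·9 + (1/4)·0 = 27/4.
Expected payoff of B: (3/4)·10 + (1/4)·7 = 37/4.
Expected payoff of C: (3/4)·0 + (1/4)·5 = 5/4.
The largest is 37/4, so Player I's best response is B.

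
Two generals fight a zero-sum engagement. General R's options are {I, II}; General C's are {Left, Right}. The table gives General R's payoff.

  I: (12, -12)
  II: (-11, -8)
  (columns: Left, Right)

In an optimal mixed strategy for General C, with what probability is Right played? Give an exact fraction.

Row minima: I → -12, II → -11; maximin = -11.
Column maxima: Left → 12, Right → -8; minimax = -8.
-11 ≠ -8, so there is no saddle point; optimal play is mixed.
Let General R play I with probability p. Expected payoff against Left: 12p + (-11)(1−p) = 23p − 11; against Right: (-12)p + (-8)(1−p) = −4p − 8.
Setting these equal: 23p − 11 = −4p − 8 ⇒ 27p = 3 ⇒ p = 1/9, and the value is (23)·(1/9) − 11 = -76/9.
For General C: with q = P(Left), equating I's and II's payoffs gives 24q − 12 = −3q − 8 ⇒ q = 4/27.

23/27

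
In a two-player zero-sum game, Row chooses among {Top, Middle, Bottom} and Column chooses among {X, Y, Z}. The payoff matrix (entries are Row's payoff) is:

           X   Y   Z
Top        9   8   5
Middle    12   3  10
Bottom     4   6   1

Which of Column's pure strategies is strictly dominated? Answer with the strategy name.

Z holds Row's payoff strictly below X in every row: 5 < 9, 10 < 12, 1 < 4.
So X is strictly dominated for Column.

X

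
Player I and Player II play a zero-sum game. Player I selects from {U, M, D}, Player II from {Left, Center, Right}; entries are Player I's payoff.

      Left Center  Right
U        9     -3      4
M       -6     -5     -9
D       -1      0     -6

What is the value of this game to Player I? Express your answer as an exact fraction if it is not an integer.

Row minima: U → -3, M → -9, D → -6; maximin = -3.
Column maxima: Left → 9, Center → 0, Right → 4; minimax = 0.
-3 ≠ 0, so there is no saddle point; optimal play is mixed.
M is strictly dominated by U, so Player I never plays it.
Left is strictly dominated by Right (it gives Player I strictly more in every row), so Player II never plays it.
On the remaining 2×2 (U, D vs Center, Right):
Let Player I play U with probability p. Expected payoff against Center: (-3)p + 0(1−p) = −3p; against Right: 4p + (-6)(1−p) = 10p − 6.
Setting these equal: −3p = 10p − 6 ⇒ −13p = -6 ⇒ p = 6/13, and the value is (-3)·(6/13) = -18/13.
For Player II: with q = P(Center), equating U's and D's payoffs gives −7q + 4 = 6q − 6 ⇒ q = 10/13.

-18/13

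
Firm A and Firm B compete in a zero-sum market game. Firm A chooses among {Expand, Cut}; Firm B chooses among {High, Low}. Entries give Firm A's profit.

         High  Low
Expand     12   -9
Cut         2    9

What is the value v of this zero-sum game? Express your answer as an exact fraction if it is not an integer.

9/2

Row minima: Expand → -9, Cut → 2; maximin = 2.
Column maxima: High → 12, Low → 9; minimax = 9.
2 ≠ 9, so there is no saddle point; optimal play is mixed.
Let Firm A play Expand with probability p. Expected payoff against High: 12p + 2(1−p) = 10p + 2; against Low: (-9)p + 9(1−p) = −18p + 9.
Setting these equal: 10p + 2 = −18p + 9 ⇒ 28p = 7 ⇒ p = 1/4, and the value is (10)·(1/4) + 2 = 9/2.
For Firm B: with q = P(High), equating Expand's and Cut's payoffs gives 21q − 9 = −7q + 9 ⇒ q = 9/14.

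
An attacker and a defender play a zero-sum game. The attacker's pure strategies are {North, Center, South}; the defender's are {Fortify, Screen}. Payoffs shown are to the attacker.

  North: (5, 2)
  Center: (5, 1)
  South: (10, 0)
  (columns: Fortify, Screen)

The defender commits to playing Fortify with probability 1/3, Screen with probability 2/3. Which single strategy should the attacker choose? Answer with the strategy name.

South

Expected payoff of North: (1/3)·5 + (2/3)·2 = 3.
Expected payoff of Center: (1/3)·5 + (2/3)·1 = 7/3.
Expected payoff of South: (1/3)·10 + (2/3)·0 = 10/3.
The largest is 10/3, so the attacker's best response is South.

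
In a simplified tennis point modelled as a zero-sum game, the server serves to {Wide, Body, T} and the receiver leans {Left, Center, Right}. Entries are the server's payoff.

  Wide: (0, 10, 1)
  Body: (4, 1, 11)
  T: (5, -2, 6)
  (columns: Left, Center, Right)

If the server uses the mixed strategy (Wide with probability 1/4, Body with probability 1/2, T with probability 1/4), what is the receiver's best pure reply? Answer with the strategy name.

Center

If the receiver plays Left, the server's expected payoff is (1/4)·0 + (1/2)·4 + (1/4)·5 = 13/4.
If the receiver plays Center, the server's expected payoff is (1/4)·10 + (1/2)·1 + (1/4)·(-2) = 5/2.
If the receiver plays Right, the server's expected payoff is (1/4)·1 + (1/2)·11 + (1/4)·6 = 29/4.
The receiver minimizes the server's payoff; the smallest is 5/2, so the best response is Center.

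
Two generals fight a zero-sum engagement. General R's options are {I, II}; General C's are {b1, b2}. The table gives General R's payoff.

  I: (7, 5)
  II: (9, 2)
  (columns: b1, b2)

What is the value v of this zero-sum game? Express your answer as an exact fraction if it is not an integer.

5

Row minima: I → 5, II → 2; maximin = 5.
Column maxima: b1 → 9, b2 → 5; minimax = 5.
Since maximin = minimax = 5, there is a saddle point and the value is 5.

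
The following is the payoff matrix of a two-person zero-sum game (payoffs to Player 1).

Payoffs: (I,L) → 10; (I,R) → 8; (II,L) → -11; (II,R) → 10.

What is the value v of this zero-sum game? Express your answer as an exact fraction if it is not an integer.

188/23

Row minima: I → 8, II → -11; maximin = 8.
Column maxima: L → 10, R → 10; minimax = 10.
8 ≠ 10, so there is no saddle point; optimal play is mixed.
Let Player 1 play I with probability p. Expected payoff against L: 10p + (-11)(1−p) = 21p − 11; against R: 8p + 10(1−p) = −2p + 10.
Setting these equal: 21p − 11 = −2p + 10 ⇒ 23p = 21 ⇒ p = 21/23, and the value is (21)·(21/23) − 11 = 188/23.
For Player 2: with q = P(L), equating I's and II's payoffs gives 2q + 8 = −21q + 10 ⇒ q = 2/23.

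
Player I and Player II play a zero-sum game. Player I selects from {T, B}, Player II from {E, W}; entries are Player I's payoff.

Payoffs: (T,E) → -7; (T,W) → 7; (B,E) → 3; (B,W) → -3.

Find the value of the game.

0

Row minima: T → -7, B → -3; maximin = -3.
Column maxima: E → 3, W → 7; minimax = 3.
-3 ≠ 3, so there is no saddle point; optimal play is mixed.
Let Player I play T with probability p. Expected payoff against E: (-7)p + 3(1−p) = −10p + 3; against W: 7p + (-3)(1−p) = 10p − 3.
Setting these equal: −10p + 3 = 10p − 3 ⇒ −20p = -6 ⇒ p = 3/10, and the value is (-10)·(3/10) + 3 = 0.
For Player II: with q = P(E), equating T's and B's payoffs gives −14q + 7 = 6q − 3 ⇒ q = 1/2.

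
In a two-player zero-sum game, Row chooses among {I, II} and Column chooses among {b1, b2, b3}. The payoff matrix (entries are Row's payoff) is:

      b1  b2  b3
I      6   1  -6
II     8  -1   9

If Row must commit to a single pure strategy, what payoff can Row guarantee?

Row minima: I → -6, II → -1.
The best of these is -1.

-1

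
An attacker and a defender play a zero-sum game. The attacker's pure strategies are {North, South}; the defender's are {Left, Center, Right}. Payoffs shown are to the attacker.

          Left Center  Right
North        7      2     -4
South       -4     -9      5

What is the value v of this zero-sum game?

-13/10

Row minima: North → -4, South → -9; maximin = -4.
Column maxima: Left → 7, Center → 2, Right → 5; minimax = 2.
-4 ≠ 2, so there is no saddle point; optimal play is mixed.
Left is strictly dominated by Center (it gives the attacker strictly more in every row), so the defender never plays it.
On the remaining 2×2 (North, South vs Center, Right):
Let the attacker play North with probability p. Expected payoff against Center: 2p + (-9)(1−p) = 11p − 9; against Right: (-4)p + 5(1−p) = −9p + 5.
Setting these equal: 11p − 9 = −9p + 5 ⇒ 20p = 14 ⇒ p = 7/10, and the value is (11)·(7/10) − 9 = -13/10.
For the defender: with q = P(Center), equating North's and South's payoffs gives 6q − 4 = −14q + 5 ⇒ q = 9/20.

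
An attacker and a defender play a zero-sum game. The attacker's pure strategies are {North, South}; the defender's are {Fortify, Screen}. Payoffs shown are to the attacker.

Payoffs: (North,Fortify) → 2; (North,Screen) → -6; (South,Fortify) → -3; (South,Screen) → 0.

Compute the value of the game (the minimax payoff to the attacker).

-18/11

Row minima: North → -6, South → -3; maximin = -3.
Column maxima: Fortify → 2, Screen → 0; minimax = 0.
-3 ≠ 0, so there is no saddle point; optimal play is mixed.
Let the attacker play North with probability p. Expected payoff against Fortify: 2p + (-3)(1−p) = 5p − 3; against Screen: (-6)p + 0(1−p) = −6p.
Setting these equal: 5p − 3 = −6p ⇒ 11p = 3 ⇒ p = 3/11, and the value is (5)·(3/11) − 3 = -18/11.
For the defender: with q = P(Fortify), equating North's and South's payoffs gives 8q − 6 = −3q ⇒ q = 6/11.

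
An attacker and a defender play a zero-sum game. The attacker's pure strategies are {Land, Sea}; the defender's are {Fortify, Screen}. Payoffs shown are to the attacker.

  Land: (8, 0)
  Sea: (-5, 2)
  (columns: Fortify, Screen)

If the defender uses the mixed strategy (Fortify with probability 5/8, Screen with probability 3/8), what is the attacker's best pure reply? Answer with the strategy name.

Expected payoff of Land: (5/8)·8 + (3/8)·0 = 5.
Expected payoff of Sea: (5/8)·(-5) + (3/8)·2 = -19/8.
The largest is 5, so the attacker's best response is Land.

Land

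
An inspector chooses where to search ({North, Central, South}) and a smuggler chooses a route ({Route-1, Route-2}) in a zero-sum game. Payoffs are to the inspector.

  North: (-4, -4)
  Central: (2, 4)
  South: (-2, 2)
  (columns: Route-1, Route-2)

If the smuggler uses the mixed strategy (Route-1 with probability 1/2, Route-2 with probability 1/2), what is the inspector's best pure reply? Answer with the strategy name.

Expected payoff of North: (1/2)·(-4) + (1/2)·(-4) = -4.
Expected payoff of Central: (1/2)·2 + (1/2)·4 = 3.
Expected payoff of South: (1/2)·(-2) + (1/2)·2 = 0.
The largest is 3, so the inspector's best response is Central.

Central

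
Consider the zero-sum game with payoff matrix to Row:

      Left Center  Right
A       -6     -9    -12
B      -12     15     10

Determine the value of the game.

Row minima: A → -12, B → -12; maximin = -12.
Column maxima: Left → -6, Center → 15, Right → 10; minimax = -6.
-12 ≠ -6, so there is no saddle point; optimal play is mixed.
Center is strictly dominated by Right (it gives Row strictly more in every row), so Column never plays it.
On the remaining 2×2 (A, B vs Left, Right):
Let Row play A with probability p. Expected payoff against Left: (-6)p + (-12)(1−p) = 6p − 12; against Right: (-12)p + 10(1−p) = −22p + 10.
Setting these equal: 6p − 12 = −22p + 10 ⇒ 28p = 22 ⇒ p = 11/14, and the value is (6)·(11/14) − 12 = -51/7.
For Column: with q = P(Left), equating A's and B's payoffs gives 6q − 12 = −22q + 10 ⇒ q = 11/14.

-51/7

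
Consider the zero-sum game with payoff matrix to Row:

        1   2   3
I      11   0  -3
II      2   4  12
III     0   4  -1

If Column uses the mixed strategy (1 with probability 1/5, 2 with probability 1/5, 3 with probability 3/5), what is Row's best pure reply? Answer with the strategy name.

Expected payoff of I: (1/5)·11 + (1/5)·0 + (3/5)·(-3) = 2/5.
Expected payoff of II: (1/5)·2 + (1/5)·4 + (3/5)·12 = 42/5.
Expected payoff of III: (1/5)·0 + (1/5)·4 + (3/5)·(-1) = 1/5.
The largest is 42/5, so Row's best response is II.

II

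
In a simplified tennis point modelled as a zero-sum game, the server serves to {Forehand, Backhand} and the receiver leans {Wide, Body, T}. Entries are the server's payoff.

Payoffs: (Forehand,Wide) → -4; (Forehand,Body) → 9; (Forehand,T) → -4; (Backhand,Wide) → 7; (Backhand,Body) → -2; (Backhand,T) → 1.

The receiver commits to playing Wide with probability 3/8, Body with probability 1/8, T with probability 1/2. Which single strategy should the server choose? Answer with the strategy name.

Backhand

Expected payoff of Forehand: (3/8)·(-4) + (1/8)·9 + (1/2)·(-4) = -19/8.
Expected payoff of Backhand: (3/8)·7 + (1/8)·(-2) + (1/2)·1 = 23/8.
The largest is 23/8, so the server's best response is Backhand.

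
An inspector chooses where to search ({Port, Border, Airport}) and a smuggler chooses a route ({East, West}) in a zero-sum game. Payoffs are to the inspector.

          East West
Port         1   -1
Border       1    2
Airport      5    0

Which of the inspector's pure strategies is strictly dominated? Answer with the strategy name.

Port

Airport gives a strictly higher payoff than Port against every column: 5 > 1, 0 > -1.
So Port is strictly dominated and the inspector never plays it.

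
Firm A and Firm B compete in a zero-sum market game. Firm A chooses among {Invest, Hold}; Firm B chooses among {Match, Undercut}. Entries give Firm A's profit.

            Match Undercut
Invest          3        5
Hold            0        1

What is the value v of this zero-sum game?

3

Row minima: Invest → 3, Hold → 0; maximin = 3.
Column maxima: Match → 3, Undercut → 5; minimax = 3.
Since maximin = minimax = 3, there is a saddle point and the value is 3.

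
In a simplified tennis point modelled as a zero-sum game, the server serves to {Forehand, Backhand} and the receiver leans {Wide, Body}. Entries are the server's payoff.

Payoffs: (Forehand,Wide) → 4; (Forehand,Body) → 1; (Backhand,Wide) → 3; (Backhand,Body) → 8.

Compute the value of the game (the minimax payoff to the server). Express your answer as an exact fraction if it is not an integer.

29/8

Row minima: Forehand → 1, Backhand → 3; maximin = 3.
Column maxima: Wide → 4, Body → 8; minimax = 4.
3 ≠ 4, so there is no saddle point; optimal play is mixed.
Let the server play Forehand with probability p. Expected payoff against Wide: 4p + 3(1−p) = p + 3; against Body: 1p + 8(1−p) = −7p + 8.
Setting these equal: p + 3 = −7p + 8 ⇒ 8p = 5 ⇒ p = 5/8, and the value is (1)·(5/8) + 3 = 29/8.
For the receiver: with q = P(Wide), equating Forehand's and Backhand's payoffs gives 3q + 1 = −5q + 8 ⇒ q = 7/8.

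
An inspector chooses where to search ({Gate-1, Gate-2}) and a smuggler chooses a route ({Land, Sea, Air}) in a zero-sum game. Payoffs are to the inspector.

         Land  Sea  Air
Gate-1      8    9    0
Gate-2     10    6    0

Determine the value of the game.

Row minima: Gate-1 → 0, Gate-2 → 0; maximin = 0.
Column maxima: Land → 10, Sea → 9, Air → 0; minimax = 0.
Since maximin = minimax = 0, there is a saddle point and the value is 0.

0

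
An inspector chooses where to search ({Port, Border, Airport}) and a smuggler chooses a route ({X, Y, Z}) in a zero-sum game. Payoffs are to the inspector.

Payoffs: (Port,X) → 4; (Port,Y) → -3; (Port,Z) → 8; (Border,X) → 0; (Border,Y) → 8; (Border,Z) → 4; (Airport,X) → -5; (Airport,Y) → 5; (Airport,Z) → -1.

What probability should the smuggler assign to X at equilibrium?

11/15

Row minima: Port → -3, Border → 0, Airport → -5; maximin = 0.
Column maxima: X → 4, Y → 8, Z → 8; minimax = 4.
0 ≠ 4, so there is no saddle point; optimal play is mixed.
Airport is strictly dominated by Border, so the inspector never plays it.
Z is strictly dominated by X (it gives the inspector strictly more in every row), so the smuggler never plays it.
On the remaining 2×2 (Port, Border vs X, Y):
Let the inspector play Port with probability p. Expected payoff against X: 4p + 0(1−p) = 4p; against Y: (-3)p + 8(1−p) = −11p + 8.
Setting these equal: 4p = −11p + 8 ⇒ 15p = 8 ⇒ p = 8/15, and the value is (4)·(8/15) = 32/15.
For the smuggler: with q = P(X), equating Port's and Border's payoffs gives 7q − 3 = −8q + 8 ⇒ q = 11/15.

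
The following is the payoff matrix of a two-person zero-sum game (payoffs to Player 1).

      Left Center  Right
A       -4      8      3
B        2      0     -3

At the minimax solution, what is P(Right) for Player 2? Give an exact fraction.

Row minima: A → -4, B → -3; maximin = -3.
Column maxima: Left → 2, Center → 8, Right → 3; minimax = 2.
-3 ≠ 2, so there is no saddle point; optimal play is mixed.
Center is strictly dominated by Right (it gives Player 1 strictly more in every row), so Player 2 never plays it.
On the remaining 2×2 (A, B vs Left, Right):
Let Player 1 play A with probability p. Expected payoff against Left: (-4)p + 2(1−p) = −6p + 2; against Right: 3p + (-3)(1−p) = 6p − 3.
Setting these equal: −6p + 2 = 6p − 3 ⇒ −12p = -5 ⇒ p = 5/12, and the value is (-6)·(5/12) + 2 = -1/2.
For Player 2: with q = P(Left), equating A's and B's payoffs gives −7q + 3 = 5q − 3 ⇒ q = 1/2.

1/2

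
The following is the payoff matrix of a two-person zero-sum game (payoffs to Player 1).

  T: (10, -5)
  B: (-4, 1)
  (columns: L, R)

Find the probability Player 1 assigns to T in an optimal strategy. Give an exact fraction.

Row minima: T → -5, B → -4; maximin = -4.
Column maxima: L → 10, R → 1; minimax = 1.
-4 ≠ 1, so there is no saddle point; optimal play is mixed.
Let Player 1 play T with probability p. Expected payoff against L: 10p + (-4)(1−p) = 14p − 4; against R: (-5)p + 1(1−p) = −6p + 1.
Setting these equal: 14p − 4 = −6p + 1 ⇒ 20p = 5 ⇒ p = 1/4, and the value is (14)·(1/4) − 4 = -1/2.
For Player 2: with q = P(L), equating T's and B's payoffs gives 15q − 5 = −5q + 1 ⇒ q = 3/10.

1/4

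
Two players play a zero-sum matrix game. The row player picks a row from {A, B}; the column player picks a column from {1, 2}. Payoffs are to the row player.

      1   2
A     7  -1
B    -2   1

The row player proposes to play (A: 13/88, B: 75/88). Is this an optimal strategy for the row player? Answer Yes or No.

No

Against 1 this mix gives (13/88)·7 + (75/88)·(-2) = -59/88.
Against 2 this mix gives (13/88)·(-1) + (75/88)·1 = 31/44.
The column player will play 1, holding the row player to -59/88. Shifting weight toward the row that does better against 1 would raise this floor (the equalizing mix achieves 5/11 against both 1 and 2), so the proposed strategy is not optimal.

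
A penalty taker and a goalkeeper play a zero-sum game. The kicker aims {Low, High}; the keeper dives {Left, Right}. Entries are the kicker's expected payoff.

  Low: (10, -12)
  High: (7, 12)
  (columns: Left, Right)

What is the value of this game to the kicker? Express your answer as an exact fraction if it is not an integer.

68/9

Row minima: Low → -12, High → 7; maximin = 7.
Column maxima: Left → 10, Right → 12; minimax = 10.
7 ≠ 10, so there is no saddle point; optimal play is mixed.
Let the kicker play Low with probability p. Expected payoff against Left: 10p + 7(1−p) = 3p + 7; against Right: (-12)p + 12(1−p) = −24p + 12.
Setting these equal: 3p + 7 = −24p + 12 ⇒ 27p = 5 ⇒ p = 5/27, and the value is (3)·(5/27) + 7 = 68/9.
For the keeper: with q = P(Left), equating Low's and High's payoffs gives 22q − 12 = −5q + 12 ⇒ q = 8/9.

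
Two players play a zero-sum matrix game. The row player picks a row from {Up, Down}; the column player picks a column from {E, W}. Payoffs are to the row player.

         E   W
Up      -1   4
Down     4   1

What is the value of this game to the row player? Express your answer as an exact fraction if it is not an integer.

Row minima: Up → -1, Down → 1; maximin = 1.
Column maxima: E → 4, W → 4; minimax = 4.
1 ≠ 4, so there is no saddle point; optimal play is mixed.
Let the row player play Up with probability p. Expected payoff against E: (-1)p + 4(1−p) = −5p + 4; against W: 4p + 1(1−p) = 3p + 1.
Setting these equal: −5p + 4 = 3p + 1 ⇒ −8p = -3 ⇒ p = 3/8, and the value is (-5)·(3/8) + 4 = 17/8.
For the column player: with q = P(E), equating Up's and Down's payoffs gives −5q + 4 = 3q + 1 ⇒ q = 3/8.

17/8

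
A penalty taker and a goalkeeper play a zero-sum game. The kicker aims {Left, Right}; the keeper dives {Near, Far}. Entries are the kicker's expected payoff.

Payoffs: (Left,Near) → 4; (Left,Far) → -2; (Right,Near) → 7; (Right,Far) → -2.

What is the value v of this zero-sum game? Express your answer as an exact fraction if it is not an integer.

-2

Row minima: Left → -2, Right → -2; maximin = -2.
Column maxima: Near → 7, Far → -2; minimax = -2.
Since maximin = minimax = -2, there is a saddle point and the value is -2.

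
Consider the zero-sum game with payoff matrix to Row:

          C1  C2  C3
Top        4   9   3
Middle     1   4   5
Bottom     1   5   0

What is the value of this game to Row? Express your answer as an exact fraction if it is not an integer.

17/5

Row minima: Top → 3, Middle → 1, Bottom → 0; maximin = 3.
Column maxima: C1 → 4, C2 → 9, C3 → 5; minimax = 4.
3 ≠ 4, so there is no saddle point; optimal play is mixed.
Bottom is strictly dominated by Top, so Row never plays it.
C2 is strictly dominated by C1 (it gives Row strictly more in every row), so Column never plays it.
On the remaining 2×2 (Top, Middle vs C1, C3):
Let Row play Top with probability p. Expected payoff against C1: 4p + 1(1−p) = 3p + 1; against C3: 3p + 5(1−p) = −2p + 5.
Setting these equal: 3p + 1 = −2p + 5 ⇒ 5p = 4 ⇒ p = 4/5, and the value is (3)·(4/5) + 1 = 17/5.
For Column: with q = P(C1), equating Top's and Middle's payoffs gives q + 3 = −4q + 5 ⇒ q = 2/5.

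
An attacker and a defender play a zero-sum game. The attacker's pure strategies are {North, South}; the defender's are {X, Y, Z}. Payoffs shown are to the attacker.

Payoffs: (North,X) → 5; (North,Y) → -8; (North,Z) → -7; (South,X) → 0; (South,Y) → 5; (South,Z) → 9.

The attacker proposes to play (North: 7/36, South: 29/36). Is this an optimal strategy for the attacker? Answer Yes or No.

No

Against X this mix gives (7/36)·5 + (29/36)·0 = 35/36.
Against Y this mix gives (7/36)·(-8) + (29/36)·5 = 89/36.
Against Z this mix gives (7/36)·(-7) + (29/36)·9 = 53/9.
The defender will play X, holding the attacker to 35/36. Shifting weight toward the row that does better against X would raise this floor (the equalizing mix achieves 25/18 against both X and Y), so the proposed strategy is not optimal.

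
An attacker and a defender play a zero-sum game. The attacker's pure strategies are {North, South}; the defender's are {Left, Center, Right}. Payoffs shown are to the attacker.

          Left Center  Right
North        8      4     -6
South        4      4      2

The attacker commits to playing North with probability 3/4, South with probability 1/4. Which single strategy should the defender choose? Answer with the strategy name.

If the defender plays Left, the attacker's expected payoff is (3/4)·8 + (1/4)·4 = 7.
If the defender plays Center, the attacker's expected payoff is (3/4)·4 + (1/4)·4 = 4.
If the defender plays Right, the attacker's expected payoff is (3/4)·(-6) + (1/4)·2 = -4.
The defender minimizes the attacker's payoff; the smallest is -4, so the best response is Right.

Right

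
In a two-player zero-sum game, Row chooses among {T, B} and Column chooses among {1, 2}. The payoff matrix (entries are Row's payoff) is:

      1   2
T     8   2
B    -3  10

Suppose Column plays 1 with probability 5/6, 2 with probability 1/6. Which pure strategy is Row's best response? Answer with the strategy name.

T

Expected payoff of T: (5/6)·8 + (1/6)·2 = 7.
Expected payoff of B: (5/6)·(-3) + (1/6)·10 = -5/6.
The largest is 7, so Row's best response is T.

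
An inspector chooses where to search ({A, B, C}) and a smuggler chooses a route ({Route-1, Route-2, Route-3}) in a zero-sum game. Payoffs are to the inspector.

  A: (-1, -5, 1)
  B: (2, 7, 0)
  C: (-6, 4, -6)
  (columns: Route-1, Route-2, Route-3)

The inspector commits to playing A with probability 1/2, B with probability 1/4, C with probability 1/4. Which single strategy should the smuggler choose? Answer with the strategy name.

Route-1

If the smuggler plays Route-1, the inspector's expected payoff is (1/2)·(-1) + (1/4)·2 + (1/4)·(-6) = -3/2.
If the smuggler plays Route-2, the inspector's expected payoff is (1/2)·(-5) + (1/4)·7 + (1/4)·4 = 1/4.
If the smuggler plays Route-3, the inspector's expected payoff is (1/2)·1 + (1/4)·0 + (1/4)·(-6) = -1.
The smuggler minimizes the inspector's payoff; the smallest is -3/2, so the best response is Route-1.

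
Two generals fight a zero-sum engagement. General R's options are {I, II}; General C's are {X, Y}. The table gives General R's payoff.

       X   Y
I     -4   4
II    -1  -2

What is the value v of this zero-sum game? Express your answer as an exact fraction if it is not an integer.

-4/3

Row minima: I → -4, II → -2; maximin = -2.
Column maxima: X → -1, Y → 4; minimax = -1.
-2 ≠ -1, so there is no saddle point; optimal play is mixed.
Let General R play I with probability p. Expected payoff against X: (-4)p + (-1)(1−p) = −3p − 1; against Y: 4p + (-2)(1−p) = 6p − 2.
Setting these equal: −3p − 1 = 6p − 2 ⇒ −9p = -1 ⇒ p = 1/9, and the value is (-3)·(1/9) − 1 = -4/3.
For General C: with q = P(X), equating I's and II's payoffs gives −8q + 4 = q − 2 ⇒ q = 2/3.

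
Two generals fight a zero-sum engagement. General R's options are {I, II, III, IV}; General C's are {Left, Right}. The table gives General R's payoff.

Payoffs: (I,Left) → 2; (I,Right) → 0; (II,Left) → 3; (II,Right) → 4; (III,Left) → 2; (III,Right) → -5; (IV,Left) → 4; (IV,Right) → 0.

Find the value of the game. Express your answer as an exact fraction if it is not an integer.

Row minima: I → 0, II → 3, III → -5, IV → 0; maximin = 3.
Column maxima: Left → 4, Right → 4; minimax = 4.
3 ≠ 4, so there is no saddle point; optimal play is mixed.
I is strictly dominated by II, so General R never plays it.
III is strictly dominated by II, so General R never plays it.
On the remaining 2×2 (II, IV vs Left, Right):
Let General R play II with probability p. Expected payoff against Left: 3p + 4(1−p) = −p + 4; against Right: 4p + 0(1−p) = 4p.
Setting these equal: −p + 4 = 4p ⇒ −5p = -4 ⇒ p = 4/5, and the value is (-1)·(4/5) + 4 = 16/5.
For General C: with q = P(Left), equating II's and IV's payoffs gives −q + 4 = 4q ⇒ q = 4/5.

16/5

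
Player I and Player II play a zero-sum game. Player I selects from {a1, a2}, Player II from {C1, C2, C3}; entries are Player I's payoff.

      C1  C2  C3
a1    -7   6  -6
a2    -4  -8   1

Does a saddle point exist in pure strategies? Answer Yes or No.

Row minima: a1 → -7, a2 → -8; maximin = -7.
Column maxima: C1 → -4, C2 → 6, C3 → 1; minimax = -4.
-7 ≠ -4, so no pure-strategy equilibrium exists.

No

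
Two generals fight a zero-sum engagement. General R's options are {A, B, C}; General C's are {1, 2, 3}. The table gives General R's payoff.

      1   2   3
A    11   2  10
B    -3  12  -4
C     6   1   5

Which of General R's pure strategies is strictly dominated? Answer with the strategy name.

C

A gives a strictly higher payoff than C against every column: 11 > 6, 2 > 1, 10 > 5.
So C is strictly dominated and General R never plays it.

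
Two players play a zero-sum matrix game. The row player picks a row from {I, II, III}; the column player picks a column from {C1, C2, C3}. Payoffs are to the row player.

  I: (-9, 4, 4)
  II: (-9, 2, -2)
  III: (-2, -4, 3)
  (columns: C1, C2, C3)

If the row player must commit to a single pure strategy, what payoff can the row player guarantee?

Row minima: I → -9, II → -9, III → -4.
The best of these is -4.

-4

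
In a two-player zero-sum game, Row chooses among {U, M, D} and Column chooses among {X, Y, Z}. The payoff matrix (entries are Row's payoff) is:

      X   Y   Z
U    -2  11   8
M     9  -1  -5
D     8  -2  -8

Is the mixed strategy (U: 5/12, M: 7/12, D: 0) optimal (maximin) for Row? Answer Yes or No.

Against X this mix gives (5/12)·(-2) + (7/12)·9 = 53/12.
Against Y this mix gives (5/12)·11 + (7/12)·(-1) = 4.
Against Z this mix gives (5/12)·8 + (7/12)·(-5) = 5/12.
Column will play Z, holding Row to 5/12. Shifting weight toward the row that does better against Z would raise this floor (the equalizing mix achieves 31/12 against both Z and X), so the proposed strategy is not optimal.

No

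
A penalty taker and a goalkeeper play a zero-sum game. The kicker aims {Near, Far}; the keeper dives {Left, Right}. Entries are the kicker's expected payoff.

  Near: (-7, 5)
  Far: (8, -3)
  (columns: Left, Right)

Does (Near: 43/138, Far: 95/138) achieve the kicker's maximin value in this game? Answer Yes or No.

Against Left this mix gives (43/138)·(-7) + (95/138)·8 = 153/46.
Against Right this mix gives (43/138)·5 + (95/138)·(-3) = -35/69.
The keeper will play Right, holding the kicker to -35/69. Shifting weight toward the row that does better against Right would raise this floor (the equalizing mix achieves 19/23 against both Right and Left), so the proposed strategy is not optimal.

No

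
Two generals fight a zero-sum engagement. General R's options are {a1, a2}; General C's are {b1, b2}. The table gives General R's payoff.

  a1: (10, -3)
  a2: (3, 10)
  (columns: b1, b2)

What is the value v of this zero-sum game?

109/20

Row minima: a1 → -3, a2 → 3; maximin = 3.
Column maxima: b1 → 10, b2 → 10; minimax = 10.
3 ≠ 10, so there is no saddle point; optimal play is mixed.
Let General R play a1 with probability p. Expected payoff against b1: 10p + 3(1−p) = 7p + 3; against b2: (-3)p + 10(1−p) = −13p + 10.
Setting these equal: 7p + 3 = −13p + 10 ⇒ 20p = 7 ⇒ p = 7/20, and the value is (7)·(7/20) + 3 = 109/20.
For General C: with q = P(b1), equating a1's and a2's payoffs gives 13q − 3 = −7q + 10 ⇒ q = 13/20.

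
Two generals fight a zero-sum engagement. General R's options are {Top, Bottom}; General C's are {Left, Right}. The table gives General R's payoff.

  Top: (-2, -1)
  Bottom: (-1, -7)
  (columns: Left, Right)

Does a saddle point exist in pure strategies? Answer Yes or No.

No

Row minima: Top → -2, Bottom → -7; maximin = -2.
Column maxima: Left → -1, Right → -1; minimax = -1.
-2 ≠ -1, so no pure-strategy equilibrium exists.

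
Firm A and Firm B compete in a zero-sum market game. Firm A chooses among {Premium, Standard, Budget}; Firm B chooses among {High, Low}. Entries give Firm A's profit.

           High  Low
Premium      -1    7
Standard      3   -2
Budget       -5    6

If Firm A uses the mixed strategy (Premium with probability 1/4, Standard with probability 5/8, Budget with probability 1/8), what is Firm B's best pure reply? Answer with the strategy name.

If Firm B plays High, Firm A's expected payoff is (1/4)·(-1) + (5/8)·3 + (1/8)·(-5) = 1.
If Firm B plays Low, Firm A's expected payoff is (1/4)·7 + (5/8)·(-2) + (1/8)·6 = 5/4.
Firm B minimizes Firm A's payoff; the smallest is 1, so the best response is High.

High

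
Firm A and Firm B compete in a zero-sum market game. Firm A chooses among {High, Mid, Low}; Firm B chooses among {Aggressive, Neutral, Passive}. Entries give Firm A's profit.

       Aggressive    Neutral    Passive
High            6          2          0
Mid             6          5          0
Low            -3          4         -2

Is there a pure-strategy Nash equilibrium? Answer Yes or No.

Yes

Row minima: High → 0, Mid → 0, Low → -3; maximin = 0.
Column maxima: Aggressive → 6, Neutral → 5, Passive → 0; minimax = 0.
maximin = minimax = 0, so a saddle point exists.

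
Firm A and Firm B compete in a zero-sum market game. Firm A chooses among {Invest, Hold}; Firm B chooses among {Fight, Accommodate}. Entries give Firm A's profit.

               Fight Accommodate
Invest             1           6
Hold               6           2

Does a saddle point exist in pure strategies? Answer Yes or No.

No

Row minima: Invest → 1, Hold → 2; maximin = 2.
Column maxima: Fight → 6, Accommodate → 6; minimax = 6.
2 ≠ 6, so no pure-strategy equilibrium exists.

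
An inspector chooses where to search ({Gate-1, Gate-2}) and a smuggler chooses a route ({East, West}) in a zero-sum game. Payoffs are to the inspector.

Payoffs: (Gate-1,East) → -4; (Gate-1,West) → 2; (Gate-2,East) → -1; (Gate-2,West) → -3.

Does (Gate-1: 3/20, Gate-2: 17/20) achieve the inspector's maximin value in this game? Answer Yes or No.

Against East this mix gives (3/20)·(-4) + (17/20)·(-1) = -29/20.
Against West this mix gives (3/20)·2 + (17/20)·(-3) = -9/4.
The smuggler will play West, holding the inspector to -9/4. Shifting weight toward the row that does better against West would raise this floor (the equalizing mix achieves -7/4 against both West and East), so the proposed strategy is not optimal.

No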